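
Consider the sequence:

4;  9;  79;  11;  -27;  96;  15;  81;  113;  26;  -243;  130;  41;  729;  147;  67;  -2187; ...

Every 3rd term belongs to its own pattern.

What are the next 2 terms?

164, 108

Split by position mod 3: positions 1, 4, 7, … form one track, and each other residue class forms its own.
Track A: 4, 11, 15, 26, 41, 67 — each term equals the sum of the previous two.
Track B: 9, -27, 81, -243, 729, -2187 — geometric, ×-3 each step.
Track C: 79, 96, 113, 130, 147 — arithmetic, step +17.
Position 18 falls in track C as its term 6, giving 164.
Position 19 falls in track A as its term 7, giving 108.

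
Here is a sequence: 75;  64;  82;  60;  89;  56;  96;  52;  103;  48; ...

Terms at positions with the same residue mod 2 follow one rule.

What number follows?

110

Split by position mod 2 into 2 tracks.
Track A: 75, 82, 89, 96, 103 — arithmetic, step +7.
Track B: 64, 60, 56, 52, 48 — arithmetic, step −4.
Term 11 comes from track A (its 6th entry): 110.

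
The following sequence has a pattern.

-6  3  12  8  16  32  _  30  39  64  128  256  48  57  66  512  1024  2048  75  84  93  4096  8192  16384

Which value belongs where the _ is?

Positions follow the repeating pattern AAABBB; grouping by letter gives 2 tracks.
Stream A: -6, 3, 12, ?, 30, 39, 48, 57, 66, 75, 84, 93. Linear: a_n = -15 + 9·n.
Stream B: 8, 16, 32, 64, 128, 256, 512, 1024, 2048, 4096, 8192, 16384. Geometric with ratio 2.
The gap is stream A's term 4; the rule gives 21.

21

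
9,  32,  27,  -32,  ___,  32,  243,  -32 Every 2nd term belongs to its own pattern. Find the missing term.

Positions 1, 3, 5, … form one subsequence and positions 2, 4, 6, … form another.
Track A: 9, 27, ?, 243. Powers 3^2, 3^3, 3^4, ….
Track B: 32, -32, 32, -32. Alternating ±32.
Track A's pattern makes the blank 81.

81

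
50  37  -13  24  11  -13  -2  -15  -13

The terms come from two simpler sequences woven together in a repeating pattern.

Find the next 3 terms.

-28, -41, -13

The slot pattern repeats as AAB (period 3), so there are 2 interleaved tracks.
Subsequence A: 50, 37, 24, 11, -2, -15 — linear: a_n = 63 − 13·n.
Subsequence B: -13, -13, -13 — always -13.
Term 10 comes from subsequence A (its 7th entry): -28.
Term 11 comes from subsequence A (its 8th entry): -41.
The 12th slot belongs to subsequence B; its 4th term is -13.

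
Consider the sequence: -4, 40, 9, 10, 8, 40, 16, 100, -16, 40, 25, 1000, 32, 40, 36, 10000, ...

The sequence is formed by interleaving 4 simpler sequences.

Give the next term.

The terms cycle through 4 interleaved subsequences.
Track A: -4, 8, -16, 32 — geometric with ratio -2.
Track B: 40, 40, 40, 40 — the constant sequence 40.
Track C: 9, 16, 25, 36 — the squares 3², 4², 5², ….
Track D: 10, 100, 1000, 10000 — powers of 10.
Position 17 falls in track A as its term 5, giving -64.

-64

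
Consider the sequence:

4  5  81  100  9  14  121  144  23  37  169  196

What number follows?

Positions follow the repeating pattern AABB; grouping by letter gives 2 tracks.
Track A: 4, 5, 9, 14, 23, 37 — Fibonacci-style (each term is the sum of the two before it).
Track B: 81, 100, 121, 144, 169, 196 — perfect squares starting at 9².
The 13th slot belongs to track A; its 7th term is 60.

60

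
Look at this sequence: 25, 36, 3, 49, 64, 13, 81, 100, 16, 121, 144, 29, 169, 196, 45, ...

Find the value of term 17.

256

Reading positions in blocks of 3 reveals the pattern AAB — 2 tracks woven together.
Stream A = 25, 36, 49, 64, 81, 100, 121, 144, 169, 196: perfect squares starting at 5².
Stream B = 3, 13, 16, 29, 45: a Fibonacci-like recurrence a_n = a_{n-1} + a_{n-2}.
Position 17 → stream A, term 12 = 256.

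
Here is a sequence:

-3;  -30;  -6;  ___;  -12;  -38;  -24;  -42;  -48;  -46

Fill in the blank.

Split by position mod 2 into 2 tracks.
Track A: -3, -6, -12, -24, -48 (a geometric progression (common ratio 2)).
Track B: -30, ?, -38, -42, -46 (linear: a_n = -26 − 4·n).
Track B's pattern makes the blank -34.

-34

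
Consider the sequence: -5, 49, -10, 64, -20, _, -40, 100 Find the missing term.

Positions 1, 3, 5, … form one subsequence and positions 2, 4, 6, … form another.
Track A is -5, -10, -20, -40, which is a geometric progression (common ratio 2).
Track B is 49, 64, ?, 100, which is perfect squares starting at 7².
Track B's pattern makes the blank 81.

81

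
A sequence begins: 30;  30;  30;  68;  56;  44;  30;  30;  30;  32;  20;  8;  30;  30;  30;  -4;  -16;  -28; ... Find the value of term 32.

The slot pattern repeats as AAABBB (period 6), so there are 2 interleaved tracks.
Track A is 30, 30, 30, 30, 30, 30, 30, 30, 30, which is always 30.
Track B is 68, 56, 44, 32, 20, 8, -4, -16, -28, which is arithmetic, step −12.
Term 32 comes from track A (its 17th entry): 30.

30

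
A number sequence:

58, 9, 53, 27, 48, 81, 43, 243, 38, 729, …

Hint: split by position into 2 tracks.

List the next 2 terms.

33, 2187

Odd-indexed and even-indexed terms follow separate rules.
Subsequence A is 58, 53, 48, 43, 38, which is linear: a_n = 63 − 5·n.
Subsequence B is 9, 27, 81, 243, 729, which is successive powers of 3.
Position 11 falls in subsequence A as its term 6, giving 33.
The 12th slot belongs to subsequence B; its 6th term is 2187.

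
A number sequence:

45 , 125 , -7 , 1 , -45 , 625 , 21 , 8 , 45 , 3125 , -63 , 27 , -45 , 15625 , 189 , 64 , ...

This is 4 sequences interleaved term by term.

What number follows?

45

Split by position mod 4 into 4 tracks.
Track A: 45, -45, 45, -45 — the oscillation 45·(−1)^(n+1).
Track B: 125, 625, 3125, 15625 — powers 5^3, 5^4, 5^5, ….
Track C: -7, 21, -63, 189 — geometric, ×-3 each step.
Track D: 1, 8, 27, 64 — the cubes 1³, 2³, 3³, ….
Position 17 falls in track A as its term 5, giving 45.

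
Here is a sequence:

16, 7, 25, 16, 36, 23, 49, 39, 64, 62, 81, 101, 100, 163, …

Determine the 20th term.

Odd-indexed and even-indexed terms follow separate rules.
Track A: 16, 25, 36, 49, 64, 81, 100 (the squares 4², 5², 6², …).
Track B: 7, 16, 23, 39, 62, 101, 163 (a Fibonacci-like recurrence a_n = a_{n-1} + a_{n-2}).
Position 20 → track B, term 10 = 691.

691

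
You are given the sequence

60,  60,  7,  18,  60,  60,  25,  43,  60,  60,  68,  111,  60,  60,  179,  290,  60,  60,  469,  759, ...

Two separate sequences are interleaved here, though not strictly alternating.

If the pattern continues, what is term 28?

Positions follow the repeating pattern AABB; grouping by letter gives 2 tracks.
Subsequence A: 60, 60, 60, 60, 60, 60, 60, 60, 60, 60. Constant 60.
Subsequence B: 7, 18, 25, 43, 68, 111, 179, 290, 469, 759. Fibonacci-style (each term is the sum of the two before it).
Position 28 falls in subsequence B as its term 14, giving 5202.

5202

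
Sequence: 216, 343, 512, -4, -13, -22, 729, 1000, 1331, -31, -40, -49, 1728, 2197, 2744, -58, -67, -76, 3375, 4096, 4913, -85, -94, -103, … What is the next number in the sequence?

5832

The slot pattern repeats as AAABBB (period 6), so there are 2 interleaved tracks.
Track A: 216, 343, 512, 729, 1000, 1331, 1728, 2197, 2744, 3375, 4096, 4913 (perfect cubes starting at 6³).
Track B: -4, -13, -22, -31, -40, -49, -58, -67, -76, -85, -94, -103 (linear: a_n = 5 − 9·n).
The 25th slot belongs to track A; its 13th term is 5832.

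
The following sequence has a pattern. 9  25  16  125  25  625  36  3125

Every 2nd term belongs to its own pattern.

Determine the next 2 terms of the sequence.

49, 15625

Odd-indexed and even-indexed terms follow separate rules.
Subsequence A = 9, 16, 25, 36: the squares 3², 4², 5², ….
Subsequence B = 25, 125, 625, 3125: successive powers of 5.
Position 9 → subsequence A, term 5 = 49.
Position 10 falls in subsequence B as its term 5, giving 15625.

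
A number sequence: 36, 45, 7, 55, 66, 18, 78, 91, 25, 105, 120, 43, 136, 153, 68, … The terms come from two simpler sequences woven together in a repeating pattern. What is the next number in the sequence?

171

Reading positions in blocks of 3 reveals the pattern AAB — 2 tracks woven together.
Subsequence A = 36, 45, 55, 66, 78, 91, 105, 120, 136, 153: the triangular numbers T_8, T_9, ….
Subsequence B = 7, 18, 25, 43, 68: each term equals the sum of the previous two.
Position 16 → subsequence A, term 11 = 171.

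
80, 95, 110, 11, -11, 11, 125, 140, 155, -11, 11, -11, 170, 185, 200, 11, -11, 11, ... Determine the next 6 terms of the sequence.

Reading positions in blocks of 6 reveals the pattern AAABBB — 2 tracks woven together.
Track A: 80, 95, 110, 125, 140, 155, 170, 185, 200. Adding 15 each time.
Track B: 11, -11, 11, -11, 11, -11, 11, -11, 11. The oscillation 11·(−1)^(n+1).
Term 19 comes from track A (its 10th entry): 215.
Position 20 → track A, term 11 = 230.
Position 21 falls in track A as its term 12, giving 245.
Position 22 → track B, term 10 = -11.
The 23rd slot belongs to track B; its 11th term is 11.
Term 24 comes from track B (its 12th entry): -11.

215, 230, 245, -11, 11, -11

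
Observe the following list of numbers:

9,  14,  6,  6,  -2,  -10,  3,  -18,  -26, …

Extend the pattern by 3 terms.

Reading positions in blocks of 3 reveals the pattern ABB — 2 tracks woven together.
Subsequence A: 9, 6, 3 (subtracting 3 each time).
Subsequence B: 14, 6, -2, -10, -18, -26 (linear: a_n = 22 − 8·n).
Position 10 falls in subsequence A as its term 4, giving 0.
Term 11 comes from subsequence B (its 7th entry): -34.
Position 12 falls in subsequence B as its term 8, giving -42.

0, -34, -42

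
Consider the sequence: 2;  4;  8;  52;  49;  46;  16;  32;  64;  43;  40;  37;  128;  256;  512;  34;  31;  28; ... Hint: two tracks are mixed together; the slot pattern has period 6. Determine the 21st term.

4096

Positions follow the repeating pattern AAABBB; grouping by letter gives 2 tracks.
Subsequence A: 2, 4, 8, 16, 32, 64, 128, 256, 512. Powers of 2.
Subsequence B: 52, 49, 46, 43, 40, 37, 34, 31, 28. Subtracting 3 each time.
Position 21 falls in subsequence A as its term 12, giving 4096.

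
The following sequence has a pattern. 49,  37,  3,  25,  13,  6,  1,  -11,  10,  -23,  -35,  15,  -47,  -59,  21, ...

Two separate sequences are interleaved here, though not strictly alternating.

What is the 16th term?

The slot pattern repeats as AAB (period 3), so there are 2 interleaved tracks.
Stream A: 49, 37, 25, 13, 1, -11, -23, -35, -47, -59. Arithmetic, step −12.
Stream B: 3, 6, 10, 15, 21. The triangular numbers T_2, T_3, ….
Term 16 comes from stream A (its 11th entry): -71.

-71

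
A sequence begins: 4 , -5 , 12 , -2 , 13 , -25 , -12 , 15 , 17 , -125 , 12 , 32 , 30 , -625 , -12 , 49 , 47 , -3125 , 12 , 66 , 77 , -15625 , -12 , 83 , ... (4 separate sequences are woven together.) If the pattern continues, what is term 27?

Split by position mod 4 into 4 tracks.
Stream A is 4, 13, 17, 30, 47, 77, which is Fibonacci-style (each term is the sum of the two before it).
Stream B is -5, -25, -125, -625, -3125, -15625, which is geometric with ratio 5.
Stream C is 12, -12, 12, -12, 12, -12, which is alternating ±12.
Stream D is -2, 15, 32, 49, 66, 83, which is adding 17 each time.
Position 27 → stream C, term 7 = 12.

12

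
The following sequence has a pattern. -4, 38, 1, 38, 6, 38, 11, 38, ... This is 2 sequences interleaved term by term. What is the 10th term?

38

The terms cycle through 2 interleaved subsequences.
Track A: -4, 1, 6, 11 (arithmetic, step +5).
Track B: 38, 38, 38, 38 (constant 38).
The 10th slot belongs to track B; its 5th term is 38.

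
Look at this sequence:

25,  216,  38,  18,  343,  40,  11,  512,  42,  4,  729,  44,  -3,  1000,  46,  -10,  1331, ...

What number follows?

Split by position mod 3 into 3 tracks.
Stream A is 25, 18, 11, 4, -3, -10, which is arithmetic with common difference −7.
Stream B is 216, 343, 512, 729, 1000, 1331, which is consecutive cubes n³ from n = 6.
Stream C is 38, 40, 42, 44, 46, which is linear: a_n = 36 + 2·n.
The 18th slot belongs to stream C; its 6th term is 48.

48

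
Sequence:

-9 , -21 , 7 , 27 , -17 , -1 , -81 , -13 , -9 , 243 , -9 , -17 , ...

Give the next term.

Read the sequence 3 terms at a time; column i is its own pattern.
Subsequence A is -9, 27, -81, 243, which is a geometric progression (common ratio -3).
Subsequence B is -21, -17, -13, -9, which is arithmetic with common difference +4.
Subsequence C is 7, -1, -9, -17, which is linear: a_n = 15 − 8·n.
Term 13 comes from subsequence A (its 5th entry): -729.

-729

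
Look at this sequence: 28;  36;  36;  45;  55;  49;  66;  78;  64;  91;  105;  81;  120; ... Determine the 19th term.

The slot pattern repeats as AAB (period 3), so there are 2 interleaved tracks.
Track A: 28, 36, 45, 55, 66, 78, 91, 105, 120 (the triangular numbers T_7, T_8, …).
Track B: 36, 49, 64, 81 (perfect squares starting at 6²).
Position 19 falls in track A as its term 13, giving 190.

190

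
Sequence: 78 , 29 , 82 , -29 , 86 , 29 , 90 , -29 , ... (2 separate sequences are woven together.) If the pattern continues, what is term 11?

98

Split by position mod 2 into 2 tracks.
Track A: 78, 82, 86, 90 — arithmetic, step +4.
Track B: 29, -29, 29, -29 — the oscillation 29·(−1)^(n+1).
Term 11 comes from track A (its 6th entry): 98.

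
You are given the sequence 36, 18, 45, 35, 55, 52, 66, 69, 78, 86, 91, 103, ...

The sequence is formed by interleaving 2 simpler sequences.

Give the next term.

105

Positions 1, 3, 5, … form one subsequence and positions 2, 4, 6, … form another.
Track A: 36, 45, 55, 66, 78, 91 — triangular numbers n(n+1)/2 for n = 8, 9, ….
Track B: 18, 35, 52, 69, 86, 103 — arithmetic with common difference +17.
Position 13 falls in track A as its term 7, giving 105.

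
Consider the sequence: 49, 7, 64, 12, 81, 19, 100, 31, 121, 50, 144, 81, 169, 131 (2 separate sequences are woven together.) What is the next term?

Taking every 2nd term gives 2 separate tracks.
Subsequence A: 49, 64, 81, 100, 121, 144, 169 — the squares 7², 8², 9², ….
Subsequence B: 7, 12, 19, 31, 50, 81, 131 — Fibonacci-style (each term is the sum of the two before it).
Position 15 falls in subsequence A as its term 8, giving 196.

196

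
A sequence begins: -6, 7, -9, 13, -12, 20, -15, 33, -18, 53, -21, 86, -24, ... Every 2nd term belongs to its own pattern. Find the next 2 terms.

139, -27

Taking every 2nd term gives 2 separate tracks.
Subsequence A: -6, -9, -12, -15, -18, -21, -24 — linear: a_n = -3 − 3·n.
Subsequence B: 7, 13, 20, 33, 53, 86 — each term equals the sum of the previous two.
Position 14 falls in subsequence B as its term 7, giving 139.
The 15th slot belongs to subsequence A; its 8th term is -27.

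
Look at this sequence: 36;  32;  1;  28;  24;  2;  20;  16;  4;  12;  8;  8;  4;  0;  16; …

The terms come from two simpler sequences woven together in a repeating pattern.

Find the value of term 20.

-16

The slot pattern repeats as AAB (period 3), so there are 2 interleaved tracks.
Subsequence A = 36, 32, 28, 24, 20, 16, 12, 8, 4, 0: linear: a_n = 40 − 4·n.
Subsequence B = 1, 2, 4, 8, 16: successive powers of 2.
Term 20 comes from subsequence A (its 14th entry): -16.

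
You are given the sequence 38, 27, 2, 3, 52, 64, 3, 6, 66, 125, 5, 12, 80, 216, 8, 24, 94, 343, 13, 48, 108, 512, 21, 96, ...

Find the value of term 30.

Split by position mod 4 into 4 tracks.
Track A: 38, 52, 66, 80, 94, 108 (arithmetic with common difference +14).
Track B: 27, 64, 125, 216, 343, 512 (the cubes 3³, 4³, 5³, …).
Track C: 2, 3, 5, 8, 13, 21 (Fibonacci-style (each term is the sum of the two before it)).
Track D: 3, 6, 12, 24, 48, 96 (geometric with ratio 2).
Term 30 comes from track B (its 8th entry): 1000.

1000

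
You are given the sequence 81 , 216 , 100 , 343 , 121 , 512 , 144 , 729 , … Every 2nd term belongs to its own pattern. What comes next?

169

Odd-indexed and even-indexed terms follow separate rules.
Stream A: 81, 100, 121, 144 — the squares 9², 10², 11², ….
Stream B: 216, 343, 512, 729 — perfect cubes starting at 6³.
The 9th slot belongs to stream A; its 5th term is 169.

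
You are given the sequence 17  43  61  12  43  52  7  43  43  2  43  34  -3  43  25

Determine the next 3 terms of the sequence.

Split by position mod 3 into 3 tracks.
Subsequence A = 17, 12, 7, 2, -3: arithmetic, step −5.
Subsequence B = 43, 43, 43, 43, 43: constant 43.
Subsequence C = 61, 52, 43, 34, 25: arithmetic with common difference −9.
The 16th slot belongs to subsequence A; its 6th term is -8.
Position 17 → subsequence B, term 6 = 43.
The 18th slot belongs to subsequence C; its 6th term is 16.

-8, 43, 16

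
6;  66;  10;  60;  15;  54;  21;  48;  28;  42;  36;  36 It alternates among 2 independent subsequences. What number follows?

Odd-indexed and even-indexed terms follow separate rules.
Stream A: 6, 10, 15, 21, 28, 36. The triangular numbers T_3, T_4, ….
Stream B: 66, 60, 54, 48, 42, 36. Subtracting 6 each time.
The 13th slot belongs to stream A; its 7th term is 45.

45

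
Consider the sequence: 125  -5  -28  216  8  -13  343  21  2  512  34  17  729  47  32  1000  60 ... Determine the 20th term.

73

Split by position mod 3: positions 1, 4, 7, … form one track, and each other residue class forms its own.
Subsequence A = 125, 216, 343, 512, 729, 1000: the cubes 5³, 6³, 7³, ….
Subsequence B = -5, 8, 21, 34, 47, 60: adding 13 each time.
Subsequence C = -28, -13, 2, 17, 32: linear: a_n = -43 + 15·n.
Position 20 falls in subsequence B as its term 7, giving 73.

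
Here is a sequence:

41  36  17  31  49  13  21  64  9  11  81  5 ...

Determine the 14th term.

The terms cycle through 3 interleaved subsequences.
Subsequence A: 41, 31, 21, 11. Subtracting 10 each time.
Subsequence B: 36, 49, 64, 81. The squares 6², 7², 8², ….
Subsequence C: 17, 13, 9, 5. Linear: a_n = 21 − 4·n.
Term 14 comes from subsequence B (its 5th entry): 100.

100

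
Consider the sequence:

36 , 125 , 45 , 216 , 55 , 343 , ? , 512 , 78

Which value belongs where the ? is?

Split by position mod 2 into 2 tracks.
Track A: 36, 45, 55, ?, 78. The triangular numbers T_8, T_9, ….
Track B: 125, 216, 343, 512. Consecutive cubes n³ from n = 5.
Filling track A at index 4 by its rule yields 66.

66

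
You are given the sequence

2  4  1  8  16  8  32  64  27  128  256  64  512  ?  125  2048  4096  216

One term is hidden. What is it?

1024

The slot pattern repeats as AAB (period 3), so there are 2 interleaved tracks.
Stream A = 2, 4, 8, 16, 32, 64, 128, 256, 512, ?, 2048, 4096: powers 2^1, 2^2, 2^3, ….
Stream B = 1, 8, 27, 64, 125, 216: consecutive cubes n³ from n = 1.
So the missing entry in stream A is 1024.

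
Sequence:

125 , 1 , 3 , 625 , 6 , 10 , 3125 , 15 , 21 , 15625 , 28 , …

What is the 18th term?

78

The slot pattern repeats as ABB (period 3), so there are 2 interleaved tracks.
Subsequence A: 125, 625, 3125, 15625 — powers of 5.
Subsequence B: 1, 3, 6, 10, 15, 21, 28 — triangular numbers starting at T_1.
Position 18 → subsequence B, term 12 = 78.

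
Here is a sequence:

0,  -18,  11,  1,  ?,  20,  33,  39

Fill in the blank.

22

Split by position mod 2 into 2 tracks.
Stream A: 0, 11, ?, 33 — adding 11 each time.
Stream B: -18, 1, 20, 39 — linear: a_n = -37 + 19·n.
Filling stream A at index 3 by its rule yields 22.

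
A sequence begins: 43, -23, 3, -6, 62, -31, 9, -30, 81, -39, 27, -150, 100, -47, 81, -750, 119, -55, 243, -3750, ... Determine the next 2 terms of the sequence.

The terms cycle through 4 interleaved subsequences.
Track A: 43, 62, 81, 100, 119 — linear: a_n = 24 + 19·n.
Track B: -23, -31, -39, -47, -55 — arithmetic with common difference −8.
Track C: 3, 9, 27, 81, 243 — successive powers of 3.
Track D: -6, -30, -150, -750, -3750 — geometric, ×5 each step.
Term 21 comes from track A (its 6th entry): 138.
Position 22 → track B, term 6 = -63.

138, -63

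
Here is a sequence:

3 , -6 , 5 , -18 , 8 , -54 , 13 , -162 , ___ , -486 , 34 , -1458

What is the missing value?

Taking every 2nd term gives 2 separate tracks.
Track A: 3, 5, 8, 13, ?, 34. Fibonacci-style (each term is the sum of the two before it).
Track B: -6, -18, -54, -162, -486, -1458. Geometric, ×3 each step.
Track A's pattern makes the blank 21.

21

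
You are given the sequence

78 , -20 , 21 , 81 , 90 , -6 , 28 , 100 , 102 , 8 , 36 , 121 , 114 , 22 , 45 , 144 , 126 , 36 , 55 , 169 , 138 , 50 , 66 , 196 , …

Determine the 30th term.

78

Taking every 4th term gives 4 separate tracks.
Track A: 78, 90, 102, 114, 126, 138 (linear: a_n = 66 + 12·n).
Track B: -20, -6, 8, 22, 36, 50 (adding 14 each time).
Track C: 21, 28, 36, 45, 55, 66 (the triangular numbers T_6, T_7, …).
Track D: 81, 100, 121, 144, 169, 196 (perfect squares starting at 9²).
Position 30 falls in track B as its term 8, giving 78.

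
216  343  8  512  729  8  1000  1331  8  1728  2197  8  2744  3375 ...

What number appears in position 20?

6859

Reading positions in blocks of 3 reveals the pattern AAB — 2 tracks woven together.
Track A: 216, 343, 512, 729, 1000, 1331, 1728, 2197, 2744, 3375 (the cubes 6³, 7³, 8³, …).
Track B: 8, 8, 8, 8 (always 8).
Term 20 comes from track A (its 14th entry): 6859.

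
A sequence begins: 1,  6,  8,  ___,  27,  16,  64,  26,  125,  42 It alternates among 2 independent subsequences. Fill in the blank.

The terms cycle through 2 interleaved subsequences.
Stream A is 1, 8, 27, 64, 125, which is the cubes 1³, 2³, 3³, ….
Stream B is 6, ?, 16, 26, 42, which is each term equals the sum of the previous two.
The gap is stream B's term 2; the rule gives 10.

10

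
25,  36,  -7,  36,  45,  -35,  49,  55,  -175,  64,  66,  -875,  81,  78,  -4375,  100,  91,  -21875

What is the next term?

121

Split by position mod 3: positions 1, 4, 7, … form one track, and each other residue class forms its own.
Track A = 25, 36, 49, 64, 81, 100: perfect squares starting at 5².
Track B = 36, 45, 55, 66, 78, 91: triangular numbers starting at T_8.
Track C = -7, -35, -175, -875, -4375, -21875: multiplying by 5 each time.
Position 19 falls in track A as its term 7, giving 121.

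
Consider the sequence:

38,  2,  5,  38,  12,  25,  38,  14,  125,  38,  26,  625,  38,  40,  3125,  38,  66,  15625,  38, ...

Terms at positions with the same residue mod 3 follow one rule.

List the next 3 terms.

106, 78125, 38

Read the sequence 3 terms at a time; column i is its own pattern.
Subsequence A is 38, 38, 38, 38, 38, 38, 38, which is constant 38.
Subsequence B is 2, 12, 14, 26, 40, 66, which is a Fibonacci-like recurrence a_n = a_{n-1} + a_{n-2}.
Subsequence C is 5, 25, 125, 625, 3125, 15625, which is successive powers of 5.
Position 20 → subsequence B, term 7 = 106.
The 21st slot belongs to subsequence C; its 7th term is 78125.
Position 22 falls in subsequence A as its term 8, giving 38.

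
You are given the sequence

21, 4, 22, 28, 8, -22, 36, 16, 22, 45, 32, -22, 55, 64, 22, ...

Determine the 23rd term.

512

The terms cycle through 3 interleaved subsequences.
Track A = 21, 28, 36, 45, 55: triangular numbers starting at T_6.
Track B = 4, 8, 16, 32, 64: powers of 2.
Track C = 22, -22, 22, -22, 22: oscillating between 22 and -22.
The 23rd slot belongs to track B; its 8th term is 512.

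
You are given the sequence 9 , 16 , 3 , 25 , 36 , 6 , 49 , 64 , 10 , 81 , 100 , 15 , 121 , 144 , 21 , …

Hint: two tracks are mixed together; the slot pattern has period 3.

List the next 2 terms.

169, 196

Positions follow the repeating pattern AAB; grouping by letter gives 2 tracks.
Track A: 9, 16, 25, 36, 49, 64, 81, 100, 121, 144. The squares 3², 4², 5², ….
Track B: 3, 6, 10, 15, 21. Triangular numbers n(n+1)/2 for n = 2, 3, ….
Position 16 falls in track A as its term 11, giving 169.
The 17th slot belongs to track A; its 12th term is 196.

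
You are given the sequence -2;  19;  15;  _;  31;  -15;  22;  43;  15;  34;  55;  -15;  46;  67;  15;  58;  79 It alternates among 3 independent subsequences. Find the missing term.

10

Taking every 3rd term gives 3 separate tracks.
Stream A is -2, ?, 22, 34, 46, 58, which is linear: a_n = -14 + 12·n.
Stream B is 19, 31, 43, 55, 67, 79, which is linear: a_n = 7 + 12·n.
Stream C is 15, -15, 15, -15, 15, which is oscillating between 15 and -15.
Stream A's pattern makes the blank 10.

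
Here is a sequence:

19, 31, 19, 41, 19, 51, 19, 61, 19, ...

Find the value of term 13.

19

Odd-indexed and even-indexed terms follow separate rules.
Track A: 19, 19, 19, 19, 19 — the constant sequence 19.
Track B: 31, 41, 51, 61 — linear: a_n = 21 + 10·n.
Position 13 → track A, term 7 = 19.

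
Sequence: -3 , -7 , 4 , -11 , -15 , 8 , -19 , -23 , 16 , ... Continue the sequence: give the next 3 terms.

Reading positions in blocks of 3 reveals the pattern AAB — 2 tracks woven together.
Subsequence A = -3, -7, -11, -15, -19, -23: subtracting 4 each time.
Subsequence B = 4, 8, 16: powers 2^2, 2^3, 2^4, ….
Term 10 comes from subsequence A (its 7th entry): -27.
Position 11 → subsequence A, term 8 = -31.
Term 12 comes from subsequence B (its 4th entry): 32.

-27, -31, 32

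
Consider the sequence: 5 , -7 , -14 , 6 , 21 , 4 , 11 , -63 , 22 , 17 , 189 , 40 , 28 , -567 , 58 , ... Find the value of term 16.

Split by position mod 3 into 3 tracks.
Stream A: 5, 6, 11, 17, 28 — a Fibonacci-like recurrence a_n = a_{n-1} + a_{n-2}.
Stream B: -7, 21, -63, 189, -567 — multiplying by -3 each time.
Stream C: -14, 4, 22, 40, 58 — arithmetic, step +18.
Term 16 comes from stream A (its 6th entry): 45.

45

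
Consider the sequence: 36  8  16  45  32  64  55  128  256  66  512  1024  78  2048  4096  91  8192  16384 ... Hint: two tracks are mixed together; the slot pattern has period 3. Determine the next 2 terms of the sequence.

105, 32768

The slot pattern repeats as ABB (period 3), so there are 2 interleaved tracks.
Subsequence A: 36, 45, 55, 66, 78, 91 — the triangular numbers T_8, T_9, ….
Subsequence B: 8, 16, 32, 64, 128, 256, 512, 1024, 2048, 4096, 8192, 16384 — successive powers of 2.
Position 19 falls in subsequence A as its term 7, giving 105.
Position 20 falls in subsequence B as its term 13, giving 32768.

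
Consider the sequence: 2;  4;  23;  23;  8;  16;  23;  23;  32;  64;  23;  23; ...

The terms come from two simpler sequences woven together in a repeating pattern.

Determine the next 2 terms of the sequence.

128, 256

Positions follow the repeating pattern AABB; grouping by letter gives 2 tracks.
Subsequence A: 2, 4, 8, 16, 32, 64 — powers of 2.
Subsequence B: 23, 23, 23, 23, 23, 23 — the constant sequence 23.
Term 13 comes from subsequence A (its 7th entry): 128.
Position 14 falls in subsequence A as its term 8, giving 256.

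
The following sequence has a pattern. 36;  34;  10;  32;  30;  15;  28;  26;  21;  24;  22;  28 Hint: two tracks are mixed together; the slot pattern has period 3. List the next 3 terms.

Positions follow the repeating pattern AAB; grouping by letter gives 2 tracks.
Subsequence A is 36, 34, 32, 30, 28, 26, 24, 22, which is arithmetic, step −2.
Subsequence B is 10, 15, 21, 28, which is triangular numbers n(n+1)/2 for n = 4, 5, ….
The 13th slot belongs to subsequence A; its 9th term is 20.
Term 14 comes from subsequence A (its 10th entry): 18.
Term 15 comes from subsequence B (its 5th entry): 36.

20, 18, 36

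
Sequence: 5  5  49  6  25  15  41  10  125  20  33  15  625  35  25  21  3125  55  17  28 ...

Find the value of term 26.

The terms cycle through 4 interleaved subsequences.
Stream A = 5, 25, 125, 625, 3125: powers of 5.
Stream B = 5, 15, 20, 35, 55: each term equals the sum of the previous two.
Stream C = 49, 41, 33, 25, 17: arithmetic with common difference −8.
Stream D = 6, 10, 15, 21, 28: triangular numbers starting at T_3.
The 26th slot belongs to stream B; its 7th term is 145.

145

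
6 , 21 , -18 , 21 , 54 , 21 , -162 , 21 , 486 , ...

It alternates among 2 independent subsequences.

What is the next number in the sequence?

21

Split by position mod 2 into 2 tracks.
Track A: 6, -18, 54, -162, 486 — geometric, ×-3 each step.
Track B: 21, 21, 21, 21 — the constant sequence 21.
Position 10 → track B, term 5 = 21.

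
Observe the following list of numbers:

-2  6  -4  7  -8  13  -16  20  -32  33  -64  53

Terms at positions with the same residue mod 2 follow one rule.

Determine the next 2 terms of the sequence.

Odd-indexed and even-indexed terms follow separate rules.
Stream A: -2, -4, -8, -16, -32, -64 (a geometric progression (common ratio 2)).
Stream B: 6, 7, 13, 20, 33, 53 (Fibonacci-style (each term is the sum of the two before it)).
Position 13 → stream A, term 7 = -128.
Position 14 falls in stream B as its term 7, giving 86.

-128, 86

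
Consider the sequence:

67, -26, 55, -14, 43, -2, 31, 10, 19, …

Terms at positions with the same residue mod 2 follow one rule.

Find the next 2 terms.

22, 7

Taking every 2nd term gives 2 separate tracks.
Stream A: 67, 55, 43, 31, 19. Linear: a_n = 79 − 12·n.
Stream B: -26, -14, -2, 10. Linear: a_n = -38 + 12·n.
The 10th slot belongs to stream B; its 5th term is 22.
Position 11 falls in stream A as its term 6, giving 7.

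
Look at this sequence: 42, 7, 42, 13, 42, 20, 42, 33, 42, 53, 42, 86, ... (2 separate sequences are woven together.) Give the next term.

Odd-indexed and even-indexed terms follow separate rules.
Subsequence A is 42, 42, 42, 42, 42, 42, which is always 42.
Subsequence B is 7, 13, 20, 33, 53, 86, which is Fibonacci-style (each term is the sum of the two before it).
Position 13 → subsequence A, term 7 = 42.

42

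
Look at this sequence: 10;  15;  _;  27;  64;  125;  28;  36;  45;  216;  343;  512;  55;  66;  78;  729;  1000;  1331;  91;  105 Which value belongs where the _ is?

21

Reading positions in blocks of 6 reveals the pattern AAABBB — 2 tracks woven together.
Track A is 10, 15, ?, 28, 36, 45, 55, 66, 78, 91, 105, which is triangular numbers n(n+1)/2 for n = 4, 5, ….
Track B is 27, 64, 125, 216, 343, 512, 729, 1000, 1331, which is the cubes 3³, 4³, 5³, ….
The gap is track A's term 3; the rule gives 21.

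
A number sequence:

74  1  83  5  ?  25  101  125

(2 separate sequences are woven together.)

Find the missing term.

Positions 1, 3, 5, … form one subsequence and positions 2, 4, 6, … form another.
Track A: 74, 83, ?, 101 (arithmetic, step +9).
Track B: 1, 5, 25, 125 (powers of 5).
So the missing entry in track A is 92.

92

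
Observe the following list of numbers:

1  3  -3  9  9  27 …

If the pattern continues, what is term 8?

Positions 1, 3, 5, … form one subsequence and positions 2, 4, 6, … form another.
Stream A is 1, -3, 9, which is multiplying by -3 each time.
Stream B is 3, 9, 27, which is successive powers of 3.
Term 8 comes from stream B (its 4th entry): 81.

81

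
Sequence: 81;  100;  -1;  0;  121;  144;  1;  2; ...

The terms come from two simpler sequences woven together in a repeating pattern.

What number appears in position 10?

196

Positions follow the repeating pattern AABB; grouping by letter gives 2 tracks.
Track A: 81, 100, 121, 144. Perfect squares starting at 9².
Track B: -1, 0, 1, 2. Linear: a_n = -2 + n.
Position 10 → track A, term 6 = 196.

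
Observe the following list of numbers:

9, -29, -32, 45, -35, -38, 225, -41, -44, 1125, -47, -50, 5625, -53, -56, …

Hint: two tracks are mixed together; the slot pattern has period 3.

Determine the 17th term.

The slot pattern repeats as ABB (period 3), so there are 2 interleaved tracks.
Subsequence A: 9, 45, 225, 1125, 5625. Geometric with ratio 5.
Subsequence B: -29, -32, -35, -38, -41, -44, -47, -50, -53, -56. Subtracting 3 each time.
Position 17 falls in subsequence B as its term 11, giving -59.

-59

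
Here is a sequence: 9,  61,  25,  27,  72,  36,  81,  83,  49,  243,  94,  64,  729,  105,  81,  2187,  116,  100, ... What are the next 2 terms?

Read the sequence 3 terms at a time; column i is its own pattern.
Track A = 9, 27, 81, 243, 729, 2187: successive powers of 3.
Track B = 61, 72, 83, 94, 105, 116: arithmetic with common difference +11.
Track C = 25, 36, 49, 64, 81, 100: consecutive squares n² from n = 5.
The 19th slot belongs to track A; its 7th term is 6561.
Term 20 comes from track B (its 7th entry): 127.

6561, 127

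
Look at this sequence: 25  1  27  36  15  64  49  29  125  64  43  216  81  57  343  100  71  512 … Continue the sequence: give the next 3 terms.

Split by position mod 3 into 3 tracks.
Track A is 25, 36, 49, 64, 81, 100, which is consecutive squares n² from n = 5.
Track B is 1, 15, 29, 43, 57, 71, which is arithmetic, step +14.
Track C is 27, 64, 125, 216, 343, 512, which is the cubes 3³, 4³, 5³, ….
Position 19 → track A, term 7 = 121.
Position 20 → track B, term 7 = 85.
Position 21 falls in track C as its term 7, giving 729.

121, 85, 729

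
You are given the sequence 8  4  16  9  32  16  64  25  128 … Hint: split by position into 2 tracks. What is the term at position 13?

Odd-indexed and even-indexed terms follow separate rules.
Track A = 8, 16, 32, 64, 128: powers of 2.
Track B = 4, 9, 16, 25: consecutive squares n² from n = 2.
Position 13 falls in track A as its term 7, giving 512.

512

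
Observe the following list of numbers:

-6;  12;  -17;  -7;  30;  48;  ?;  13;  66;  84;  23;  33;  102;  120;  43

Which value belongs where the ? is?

3

Positions follow the repeating pattern AABB; grouping by letter gives 2 tracks.
Stream A: -6, 12, 30, 48, 66, 84, 102, 120 — linear: a_n = -24 + 18·n.
Stream B: -17, -7, ?, 13, 23, 33, 43 — linear: a_n = -27 + 10·n.
The gap is stream B's term 3; the rule gives 3.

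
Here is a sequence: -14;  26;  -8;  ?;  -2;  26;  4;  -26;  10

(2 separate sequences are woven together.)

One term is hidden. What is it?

Split by position mod 2 into 2 tracks.
Stream A = -14, -8, -2, 4, 10: arithmetic, step +6.
Stream B = 26, ?, 26, -26: the oscillation 26·(−1)^(n+1).
So the missing entry in stream B is -26.

-26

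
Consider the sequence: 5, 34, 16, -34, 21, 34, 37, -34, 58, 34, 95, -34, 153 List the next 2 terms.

34, 248

Split by position mod 2 into 2 tracks.
Subsequence A: 5, 16, 21, 37, 58, 95, 153. Each term equals the sum of the previous two.
Subsequence B: 34, -34, 34, -34, 34, -34. The oscillation 34·(−1)^(n+1).
The 14th slot belongs to subsequence B; its 7th term is 34.
Position 15 falls in subsequence A as its term 8, giving 248.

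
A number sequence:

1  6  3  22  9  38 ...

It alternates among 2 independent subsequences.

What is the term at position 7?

27

Split by position mod 2 into 2 tracks.
Track A = 1, 3, 9: powers 3^0, 3^1, 3^2, ….
Track B = 6, 22, 38: arithmetic, step +16.
Term 7 comes from track A (its 4th entry): 27.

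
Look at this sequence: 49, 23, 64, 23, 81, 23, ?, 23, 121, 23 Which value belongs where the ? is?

Odd-indexed and even-indexed terms follow separate rules.
Track A = 49, 64, 81, ?, 121: perfect squares starting at 7².
Track B = 23, 23, 23, 23, 23: the constant sequence 23.
The gap is track A's term 4; the rule gives 100.

100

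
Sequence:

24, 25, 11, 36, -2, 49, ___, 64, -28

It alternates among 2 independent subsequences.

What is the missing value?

The terms cycle through 2 interleaved subsequences.
Stream A = 24, 11, -2, ?, -28: arithmetic, step −13.
Stream B = 25, 36, 49, 64: consecutive squares n² from n = 5.
So the missing entry in stream A is -15.

-15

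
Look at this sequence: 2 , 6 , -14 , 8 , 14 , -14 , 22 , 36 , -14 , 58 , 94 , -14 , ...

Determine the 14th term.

246

Reading positions in blocks of 3 reveals the pattern AAB — 2 tracks woven together.
Stream A: 2, 6, 8, 14, 22, 36, 58, 94. Each term equals the sum of the previous two.
Stream B: -14, -14, -14, -14. The constant sequence -14.
The 14th slot belongs to stream A; its 10th term is 246.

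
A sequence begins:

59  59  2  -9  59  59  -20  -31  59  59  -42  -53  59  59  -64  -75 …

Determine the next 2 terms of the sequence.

The slot pattern repeats as AABB (period 4), so there are 2 interleaved tracks.
Subsequence A = 59, 59, 59, 59, 59, 59, 59, 59: the constant sequence 59.
Subsequence B = 2, -9, -20, -31, -42, -53, -64, -75: arithmetic with common difference −11.
Position 17 → subsequence A, term 9 = 59.
Position 18 → subsequence A, term 10 = 59.

59, 59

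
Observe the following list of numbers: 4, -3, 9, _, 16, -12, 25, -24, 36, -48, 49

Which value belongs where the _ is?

Positions 1, 3, 5, … form one subsequence and positions 2, 4, 6, … form another.
Track A: 4, 9, 16, 25, 36, 49. Consecutive squares n² from n = 2.
Track B: -3, ?, -12, -24, -48. A geometric progression (common ratio 2).
Filling track B at index 2 by its rule yields -6.

-6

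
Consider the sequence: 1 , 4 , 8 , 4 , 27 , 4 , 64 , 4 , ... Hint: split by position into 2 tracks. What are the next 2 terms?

The terms cycle through 2 interleaved subsequences.
Track A: 1, 8, 27, 64 — the cubes 1³, 2³, 3³, ….
Track B: 4, 4, 4, 4 — always 4.
Position 9 → track A, term 5 = 125.
The 10th slot belongs to track B; its 5th term is 4.

125, 4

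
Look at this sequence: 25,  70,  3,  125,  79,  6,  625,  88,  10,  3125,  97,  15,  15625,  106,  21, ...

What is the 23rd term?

133

Taking every 3rd term gives 3 separate tracks.
Track A = 25, 125, 625, 3125, 15625: powers 5^2, 5^3, 5^4, ….
Track B = 70, 79, 88, 97, 106: adding 9 each time.
Track C = 3, 6, 10, 15, 21: the triangular numbers T_2, T_3, ….
Position 23 → track B, term 8 = 133.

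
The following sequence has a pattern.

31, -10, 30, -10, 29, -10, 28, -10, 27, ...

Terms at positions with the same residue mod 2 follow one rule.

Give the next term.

Taking every 2nd term gives 2 separate tracks.
Stream A: 31, 30, 29, 28, 27 (subtracting 1 each time).
Stream B: -10, -10, -10, -10 (constant -10).
Position 10 falls in stream B as its term 5, giving -10.

-10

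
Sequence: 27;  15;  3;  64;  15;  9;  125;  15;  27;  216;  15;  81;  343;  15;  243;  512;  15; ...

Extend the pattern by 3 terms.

729, 729, 15

Split by position mod 3 into 3 tracks.
Subsequence A: 27, 64, 125, 216, 343, 512. Consecutive cubes n³ from n = 3.
Subsequence B: 15, 15, 15, 15, 15, 15. The constant sequence 15.
Subsequence C: 3, 9, 27, 81, 243. Geometric with ratio 3.
Term 18 comes from subsequence C (its 6th entry): 729.
Position 19 → subsequence A, term 7 = 729.
Term 20 comes from subsequence B (its 7th entry): 15.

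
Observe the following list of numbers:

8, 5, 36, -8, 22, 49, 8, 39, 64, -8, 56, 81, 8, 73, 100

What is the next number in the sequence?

Taking every 3rd term gives 3 separate tracks.
Track A: 8, -8, 8, -8, 8 — alternating ±8.
Track B: 5, 22, 39, 56, 73 — arithmetic, step +17.
Track C: 36, 49, 64, 81, 100 — the squares 6², 7², 8², ….
Position 16 → track A, term 6 = -8.

-8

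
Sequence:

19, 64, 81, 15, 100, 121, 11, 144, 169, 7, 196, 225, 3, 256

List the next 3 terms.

Positions follow the repeating pattern ABB; grouping by letter gives 2 tracks.
Track A: 19, 15, 11, 7, 3. Subtracting 4 each time.
Track B: 64, 81, 100, 121, 144, 169, 196, 225, 256. Consecutive squares n² from n = 8.
Position 15 falls in track B as its term 10, giving 289.
Position 16 → track A, term 6 = -1.
Position 17 → track B, term 11 = 324.

289, -1, 324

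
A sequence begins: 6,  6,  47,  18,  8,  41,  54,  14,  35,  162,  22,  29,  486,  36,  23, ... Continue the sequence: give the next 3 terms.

Taking every 3rd term gives 3 separate tracks.
Subsequence A: 6, 18, 54, 162, 486 (geometric with ratio 3).
Subsequence B: 6, 8, 14, 22, 36 (a Fibonacci-like recurrence a_n = a_{n-1} + a_{n-2}).
Subsequence C: 47, 41, 35, 29, 23 (subtracting 6 each time).
Term 16 comes from subsequence A (its 6th entry): 1458.
Term 17 comes from subsequence B (its 6th entry): 58.
Term 18 comes from subsequence C (its 6th entry): 17.

1458, 58, 17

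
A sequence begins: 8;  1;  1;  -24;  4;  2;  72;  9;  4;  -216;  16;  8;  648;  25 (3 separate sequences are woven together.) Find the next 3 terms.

Split by position mod 3: positions 1, 4, 7, … form one track, and each other residue class forms its own.
Stream A: 8, -24, 72, -216, 648 — multiplying by -3 each time.
Stream B: 1, 4, 9, 16, 25 — perfect squares starting at 1².
Stream C: 1, 2, 4, 8 — powers of 2.
Position 15 falls in stream C as its term 5, giving 16.
Position 16 → stream A, term 6 = -1944.
The 17th slot belongs to stream B; its 6th term is 36.

16, -1944, 36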